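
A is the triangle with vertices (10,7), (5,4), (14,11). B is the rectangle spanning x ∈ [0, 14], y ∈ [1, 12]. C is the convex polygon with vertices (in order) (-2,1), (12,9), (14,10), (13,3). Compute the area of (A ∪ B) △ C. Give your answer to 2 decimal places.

103.25

|A ∪ B| = 154.
|(A ∪ B) ∩ C| = 51.6238.
|(A ∪ B) △ C| = 154 + 52.5 − 103.2476 = 103.25.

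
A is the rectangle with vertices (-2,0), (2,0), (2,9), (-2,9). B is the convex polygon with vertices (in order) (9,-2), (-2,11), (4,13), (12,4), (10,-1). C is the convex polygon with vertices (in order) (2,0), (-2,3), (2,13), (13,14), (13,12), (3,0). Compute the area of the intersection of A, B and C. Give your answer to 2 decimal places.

The intersection is the polygon with vertices (2,6.273), (0.173,8.432), (0.4,9), (2,9).
By the shoelace formula its area is 2.95.

2.95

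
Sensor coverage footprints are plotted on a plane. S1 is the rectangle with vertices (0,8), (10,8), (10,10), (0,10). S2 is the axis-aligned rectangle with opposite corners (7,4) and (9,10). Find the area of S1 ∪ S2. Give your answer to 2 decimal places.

28.00

By inclusion–exclusion:
Individual areas: |S1| = 20, |S2| = 12.
|S1∩S2|: x∈[7,9], y∈[8,10] → 2·2 = 4.
|S1 ∪ S2| = 32 − 4 = 28.00.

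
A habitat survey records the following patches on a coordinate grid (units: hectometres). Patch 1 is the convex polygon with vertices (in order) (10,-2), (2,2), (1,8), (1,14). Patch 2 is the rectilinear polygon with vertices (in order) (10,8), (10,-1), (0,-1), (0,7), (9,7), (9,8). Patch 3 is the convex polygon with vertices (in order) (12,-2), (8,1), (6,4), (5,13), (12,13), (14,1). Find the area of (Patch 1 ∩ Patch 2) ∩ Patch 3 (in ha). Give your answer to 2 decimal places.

The region (Patch 1 ∩ Patch 2) ∩ Patch 3 is the polygon with vertices (8.54,0.595), (8,1), (6,4), (5.846,5.385).
By the shoelace formula its area is 1.90.

1.90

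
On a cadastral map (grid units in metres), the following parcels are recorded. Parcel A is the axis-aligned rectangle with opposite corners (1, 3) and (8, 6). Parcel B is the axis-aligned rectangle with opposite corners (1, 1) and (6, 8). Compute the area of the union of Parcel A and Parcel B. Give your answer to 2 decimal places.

By inclusion–exclusion:
Individual areas: |Parcel A| = 21, |Parcel B| = 35.
|Parcel A∩Parcel B|: x∈[1,6], y∈[3,6] → 5·3 = 15.
|Parcel A ∪ Parcel B| = 56 − 15 = 41.00.

41.00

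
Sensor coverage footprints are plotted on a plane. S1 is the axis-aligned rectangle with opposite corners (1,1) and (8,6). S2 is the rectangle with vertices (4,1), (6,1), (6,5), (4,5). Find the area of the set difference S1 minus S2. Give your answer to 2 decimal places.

|S1∩S2|: x∈[4,6], y∈[1,5] → 2·4 = 8.
|S1| = 35.
|S1 ∖ S2| = |S1| − |S1∩S2| = 35 − 8 = 27.00.

27.00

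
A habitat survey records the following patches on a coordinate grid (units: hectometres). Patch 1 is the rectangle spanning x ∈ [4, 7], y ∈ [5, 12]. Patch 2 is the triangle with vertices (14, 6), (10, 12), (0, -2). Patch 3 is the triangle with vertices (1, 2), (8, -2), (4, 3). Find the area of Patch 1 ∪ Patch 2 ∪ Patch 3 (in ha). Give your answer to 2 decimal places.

By inclusion–exclusion:
Individual areas: |Patch 1| = 21, |Patch 2| = 58, |Patch 3| = 9.5.
|Patch 1∩Patch 2| = 2.8.
|Patch 1∩Patch 3| = 0.
|Patch 2∩Patch 3| = 4.6396.
|Patch 1∩Patch 2∩Patch 3| = 0.
|Patch 1 ∪ Patch 2 ∪ Patch 3| = 88.5 − 7.4396 + 0 = 81.06.

81.06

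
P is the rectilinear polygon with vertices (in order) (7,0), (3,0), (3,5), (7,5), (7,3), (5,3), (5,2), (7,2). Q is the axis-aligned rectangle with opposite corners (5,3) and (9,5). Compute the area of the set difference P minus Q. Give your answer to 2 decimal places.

|P| = 18, |P∩Q| = 4.
|P ∖ Q| = |P| − |P∩Q| = 18 − 4 = 14.00.

14.00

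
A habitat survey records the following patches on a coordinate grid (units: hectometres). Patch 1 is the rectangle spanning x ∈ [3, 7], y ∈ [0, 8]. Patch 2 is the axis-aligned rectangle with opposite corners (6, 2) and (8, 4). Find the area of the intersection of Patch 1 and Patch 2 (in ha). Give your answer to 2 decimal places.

2.00

|Patch 1∩Patch 2|: x∈[6,7], y∈[2,4] → 1·2 = 2.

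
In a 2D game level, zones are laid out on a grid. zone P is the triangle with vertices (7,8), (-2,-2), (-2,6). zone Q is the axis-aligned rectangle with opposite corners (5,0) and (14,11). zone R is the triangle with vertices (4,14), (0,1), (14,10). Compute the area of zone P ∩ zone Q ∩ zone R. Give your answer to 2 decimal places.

The intersection is the polygon with vertices (5,7.556), (7,8), (5,5.778).
By the shoelace formula its area is 1.78.

1.78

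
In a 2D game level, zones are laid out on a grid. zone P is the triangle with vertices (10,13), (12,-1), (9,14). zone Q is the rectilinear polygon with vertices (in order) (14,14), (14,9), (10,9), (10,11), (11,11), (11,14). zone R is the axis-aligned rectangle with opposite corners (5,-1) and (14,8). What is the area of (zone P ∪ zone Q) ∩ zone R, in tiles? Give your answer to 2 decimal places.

2.31

The region (zone P ∪ zone Q) ∩ zone R is the polygon with vertices (12,-1), (10.2,8), (10.714,8).
By the shoelace formula its area is 2.31.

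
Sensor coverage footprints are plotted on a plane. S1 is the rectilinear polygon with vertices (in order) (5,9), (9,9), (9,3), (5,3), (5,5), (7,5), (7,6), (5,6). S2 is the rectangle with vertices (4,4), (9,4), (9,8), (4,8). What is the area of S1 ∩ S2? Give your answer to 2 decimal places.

The intersection is the polygon with vertices (9,4), (5,4), (5,5), (7,5), (7,6), (5,6), (5,8), (9,8).
By the shoelace formula its area is 14.00.

14.00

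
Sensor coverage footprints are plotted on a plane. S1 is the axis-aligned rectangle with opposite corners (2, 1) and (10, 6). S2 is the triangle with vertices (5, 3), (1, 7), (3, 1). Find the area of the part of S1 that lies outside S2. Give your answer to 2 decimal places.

|S1| = 40, |S1∩S2| = 7.
|S1 ∖ S2| = |S1| − |S1∩S2| = 40 − 7 = 33.00.

33.00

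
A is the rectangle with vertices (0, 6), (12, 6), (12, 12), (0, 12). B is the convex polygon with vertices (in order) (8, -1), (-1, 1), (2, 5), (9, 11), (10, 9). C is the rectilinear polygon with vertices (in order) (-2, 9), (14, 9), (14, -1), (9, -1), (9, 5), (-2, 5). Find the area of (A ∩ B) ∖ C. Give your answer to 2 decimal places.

|A ∩ B| = 17.6833.
|(A ∩ B) ∩ C| = 14.35.
|(A ∩ B) ∖ C| = 17.6833 − 14.35 = 3.33.

3.33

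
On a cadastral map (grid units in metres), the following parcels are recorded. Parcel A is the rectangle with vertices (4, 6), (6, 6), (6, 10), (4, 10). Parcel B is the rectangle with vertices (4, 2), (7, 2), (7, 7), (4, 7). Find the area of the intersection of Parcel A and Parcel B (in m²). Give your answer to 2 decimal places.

2.00

|Parcel A∩Parcel B|: x∈[4,6], y∈[6,7] → 2·1 = 2.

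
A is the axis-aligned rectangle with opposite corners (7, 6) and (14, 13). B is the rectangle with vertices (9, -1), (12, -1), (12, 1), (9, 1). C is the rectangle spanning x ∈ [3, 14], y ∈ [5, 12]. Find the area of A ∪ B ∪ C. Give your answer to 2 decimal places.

By inclusion–exclusion:
Individual areas: |A| = 49, |B| = 6, |C| = 77.
|A∩B| = 0 (no overlap).
|A∩C|: x∈[7,14], y∈[6,12] → 7·6 = 42.
|B∩C| = 0 (no overlap).
|A∩B∩C| = 0.
|A ∪ B ∪ C| = 132 − 42 + 0 = 90.00.

90.00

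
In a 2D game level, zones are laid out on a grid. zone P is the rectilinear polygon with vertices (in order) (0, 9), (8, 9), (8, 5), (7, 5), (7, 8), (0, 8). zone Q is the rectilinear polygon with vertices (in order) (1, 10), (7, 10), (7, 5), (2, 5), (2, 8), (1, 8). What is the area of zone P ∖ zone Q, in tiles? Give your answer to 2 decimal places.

5.00

|zone P| = 11, |zone P∩zone Q| = 6.
|zone P ∖ zone Q| = |zone P| − |zone P∩zone Q| = 11 − 6 = 5.00.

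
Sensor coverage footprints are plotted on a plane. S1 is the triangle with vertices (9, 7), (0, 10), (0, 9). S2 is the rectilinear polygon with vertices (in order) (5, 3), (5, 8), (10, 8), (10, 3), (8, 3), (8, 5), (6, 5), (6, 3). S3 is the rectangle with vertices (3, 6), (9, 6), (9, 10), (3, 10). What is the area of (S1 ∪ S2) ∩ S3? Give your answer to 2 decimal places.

9.28

The region (S1 ∪ S2) ∩ S3 is the polygon with vertices (6,8), (9,8), (9,6), (5,6), (5,7.889), (3,8.333), (3,9).
By the shoelace formula its area is 9.28.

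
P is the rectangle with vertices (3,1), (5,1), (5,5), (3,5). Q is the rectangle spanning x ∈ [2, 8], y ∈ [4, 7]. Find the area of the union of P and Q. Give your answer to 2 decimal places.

By inclusion–exclusion:
Individual areas: |P| = 8, |Q| = 18.
|P∩Q|: x∈[3,5], y∈[4,5] → 2·1 = 2.
|P ∪ Q| = 26 − 2 = 24.00.

24.00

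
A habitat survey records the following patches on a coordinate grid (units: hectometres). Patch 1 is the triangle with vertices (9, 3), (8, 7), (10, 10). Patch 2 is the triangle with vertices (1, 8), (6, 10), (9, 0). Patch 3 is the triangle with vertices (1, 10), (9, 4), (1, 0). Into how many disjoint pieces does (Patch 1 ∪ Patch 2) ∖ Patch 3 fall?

(Patch 1 ∪ Patch 2) ∖ Patch 3 splits into 3 disjoint pieces (area 5.4573, area 8.8359, area 3.2464).

3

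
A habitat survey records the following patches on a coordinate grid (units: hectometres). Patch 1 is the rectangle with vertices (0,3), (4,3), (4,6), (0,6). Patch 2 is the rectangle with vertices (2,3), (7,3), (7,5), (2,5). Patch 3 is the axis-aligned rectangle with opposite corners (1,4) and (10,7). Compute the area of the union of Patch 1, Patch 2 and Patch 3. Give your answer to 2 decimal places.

36.00

By inclusion–exclusion:
Individual areas: |Patch 1| = 12, |Patch 2| = 10, |Patch 3| = 27.
|Patch 1∩Patch 2|: x∈[2,4], y∈[3,5] → 2·2 = 4.
|Patch 1∩Patch 3|: x∈[1,4], y∈[4,6] → 3·2 = 6.
|Patch 2∩Patch 3|: x∈[2,7], y∈[4,5] → 5·1 = 5.
|Patch 1∩Patch 2∩Patch 3| = 2.
|Patch 1 ∪ Patch 2 ∪ Patch 3| = 49 − 15 + 2 = 36.00.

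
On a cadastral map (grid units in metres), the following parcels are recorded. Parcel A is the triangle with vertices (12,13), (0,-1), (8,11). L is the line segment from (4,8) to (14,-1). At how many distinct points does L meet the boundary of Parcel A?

The segment meets the boundary at (6.097,6.113), (5.25,6.875).

2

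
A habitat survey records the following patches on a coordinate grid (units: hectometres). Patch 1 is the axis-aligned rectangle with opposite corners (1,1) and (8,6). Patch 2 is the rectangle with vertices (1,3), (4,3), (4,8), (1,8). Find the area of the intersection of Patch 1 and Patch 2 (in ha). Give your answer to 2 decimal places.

9.00

|Patch 1∩Patch 2|: x∈[1,4], y∈[3,6] → 3·3 = 9.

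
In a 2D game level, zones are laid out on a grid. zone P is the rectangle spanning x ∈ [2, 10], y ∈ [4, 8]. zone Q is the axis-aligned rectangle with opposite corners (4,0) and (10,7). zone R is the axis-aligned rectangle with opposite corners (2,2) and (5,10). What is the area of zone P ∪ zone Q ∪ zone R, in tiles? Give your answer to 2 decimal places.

66.00

By inclusion–exclusion:
Individual areas: |zone P| = 32, |zone Q| = 42, |zone R| = 24.
|zone P∩zone Q|: x∈[4,10], y∈[4,7] → 6·3 = 18.
|zone P∩zone R|: x∈[2,5], y∈[4,8] → 3·4 = 12.
|zone Q∩zone R|: x∈[4,5], y∈[2,7] → 1·5 = 5.
|zone P∩zone Q∩zone R| = 3.
|zone P ∪ zone Q ∪ zone R| = 98 − 35 + 3 = 66.00.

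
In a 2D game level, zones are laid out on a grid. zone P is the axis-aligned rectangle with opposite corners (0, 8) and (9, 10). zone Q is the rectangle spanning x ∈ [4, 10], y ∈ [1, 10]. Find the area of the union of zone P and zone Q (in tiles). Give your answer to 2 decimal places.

62.00

By inclusion–exclusion:
Individual areas: |zone P| = 18, |zone Q| = 54.
|zone P∩zone Q|: x∈[4,9], y∈[8,10] → 5·2 = 10.
|zone P ∪ zone Q| = 72 − 10 = 62.00.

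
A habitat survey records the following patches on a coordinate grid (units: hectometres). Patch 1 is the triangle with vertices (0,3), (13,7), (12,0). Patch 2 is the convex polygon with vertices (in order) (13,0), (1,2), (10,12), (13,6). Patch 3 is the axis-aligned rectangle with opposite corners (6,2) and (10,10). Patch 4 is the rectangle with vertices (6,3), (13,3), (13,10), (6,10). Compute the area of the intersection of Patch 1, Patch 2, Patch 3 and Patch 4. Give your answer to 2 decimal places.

9.85

The intersection is the polygon with vertices (10,3), (6,3), (6,4.846), (10,6.077).
By the shoelace formula its area is 9.85.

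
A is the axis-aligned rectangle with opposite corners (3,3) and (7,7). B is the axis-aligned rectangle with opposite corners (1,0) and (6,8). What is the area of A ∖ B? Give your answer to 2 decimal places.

4.00

|A∩B|: x∈[3,6], y∈[3,7] → 3·4 = 12.
|A| = 16.
|A ∖ B| = |A| − |A∩B| = 16 − 12 = 4.00.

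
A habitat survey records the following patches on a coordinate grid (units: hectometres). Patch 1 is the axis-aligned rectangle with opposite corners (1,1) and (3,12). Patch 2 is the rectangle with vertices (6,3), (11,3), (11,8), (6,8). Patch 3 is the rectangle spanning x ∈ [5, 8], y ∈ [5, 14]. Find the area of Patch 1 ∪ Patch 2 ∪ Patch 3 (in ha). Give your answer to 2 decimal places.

68.00

By inclusion–exclusion:
Individual areas: |Patch 1| = 22, |Patch 2| = 25, |Patch 3| = 27.
|Patch 1∩Patch 2| = 0 (no overlap).
|Patch 1∩Patch 3| = 0 (no overlap).
|Patch 2∩Patch 3|: x∈[6,8], y∈[5,8] → 2·3 = 6.
|Patch 1∩Patch 2∩Patch 3| = 0.
|Patch 1 ∪ Patch 2 ∪ Patch 3| = 74 − 6 + 0 = 68.00.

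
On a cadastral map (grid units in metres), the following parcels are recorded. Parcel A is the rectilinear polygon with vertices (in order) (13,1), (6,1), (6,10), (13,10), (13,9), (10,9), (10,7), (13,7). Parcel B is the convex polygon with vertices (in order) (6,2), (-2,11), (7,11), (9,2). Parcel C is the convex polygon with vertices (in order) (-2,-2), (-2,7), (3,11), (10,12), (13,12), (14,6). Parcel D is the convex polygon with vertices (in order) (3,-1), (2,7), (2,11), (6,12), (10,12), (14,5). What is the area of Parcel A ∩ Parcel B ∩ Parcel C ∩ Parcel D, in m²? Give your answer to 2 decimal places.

The intersection is the polygon with vertices (8.7,3.35), (6,2), (6,10), (7.222,10).
By the shoelace formula its area is 14.86.

14.86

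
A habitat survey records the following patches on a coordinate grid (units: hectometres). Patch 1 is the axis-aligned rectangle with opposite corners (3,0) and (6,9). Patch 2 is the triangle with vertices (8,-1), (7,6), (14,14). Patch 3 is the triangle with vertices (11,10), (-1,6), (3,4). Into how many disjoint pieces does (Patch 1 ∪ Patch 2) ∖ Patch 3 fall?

3

(Patch 1 ∪ Patch 2) ∖ Patch 3 splits into 3 disjoint pieces (area 15.375, area 3.5, area 28.2861).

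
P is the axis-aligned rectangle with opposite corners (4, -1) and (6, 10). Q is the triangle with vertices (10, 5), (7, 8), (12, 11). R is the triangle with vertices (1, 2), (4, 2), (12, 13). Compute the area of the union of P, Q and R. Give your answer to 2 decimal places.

43.72

By inclusion–exclusion:
Individual areas: |P| = 22, |Q| = 12, |R| = 16.5.
|P∩Q| = 0.
|P∩R| = 5.25.
|Q∩R| = 1.528.
|P∩Q∩R| = 0.
|P ∪ Q ∪ R| = 50.5 − 6.778 + 0 = 43.72.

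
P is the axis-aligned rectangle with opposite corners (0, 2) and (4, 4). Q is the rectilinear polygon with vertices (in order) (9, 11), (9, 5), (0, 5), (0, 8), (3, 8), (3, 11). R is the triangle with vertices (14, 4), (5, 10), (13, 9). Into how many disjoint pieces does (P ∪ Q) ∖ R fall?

(P ∪ Q) ∖ R splits into 2 disjoint pieces (area 8, area 40.6667).

2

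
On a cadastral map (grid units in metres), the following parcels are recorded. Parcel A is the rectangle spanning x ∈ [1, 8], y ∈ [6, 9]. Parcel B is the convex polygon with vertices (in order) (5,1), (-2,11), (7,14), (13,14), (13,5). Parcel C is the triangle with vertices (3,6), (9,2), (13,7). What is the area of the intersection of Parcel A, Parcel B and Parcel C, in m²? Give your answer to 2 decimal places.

The intersection is the polygon with vertices (8,6), (3,6), (8,6.5).
By the shoelace formula its area is 1.25.

1.25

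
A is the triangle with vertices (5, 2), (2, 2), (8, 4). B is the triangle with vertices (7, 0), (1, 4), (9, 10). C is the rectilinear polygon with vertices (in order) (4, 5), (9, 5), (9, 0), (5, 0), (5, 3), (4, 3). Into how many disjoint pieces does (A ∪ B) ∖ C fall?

(A ∪ B) ∖ C is a single connected region.

1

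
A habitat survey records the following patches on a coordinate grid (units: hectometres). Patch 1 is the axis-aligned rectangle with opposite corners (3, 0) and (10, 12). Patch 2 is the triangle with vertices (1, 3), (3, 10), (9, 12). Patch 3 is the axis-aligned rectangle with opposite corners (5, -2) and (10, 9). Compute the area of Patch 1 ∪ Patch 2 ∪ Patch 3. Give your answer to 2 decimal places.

98.75

By inclusion–exclusion:
Individual areas: |Patch 1| = 84, |Patch 2| = 19, |Patch 3| = 55.
|Patch 1∩Patch 2| = 14.25.
|Patch 1∩Patch 3|: x∈[5,10], y∈[0,9] → 5·9 = 45.
|Patch 2∩Patch 3| = 1.
|Patch 1∩Patch 2∩Patch 3| = 1.
|Patch 1 ∪ Patch 2 ∪ Patch 3| = 158 − 60.25 + 1 = 98.75.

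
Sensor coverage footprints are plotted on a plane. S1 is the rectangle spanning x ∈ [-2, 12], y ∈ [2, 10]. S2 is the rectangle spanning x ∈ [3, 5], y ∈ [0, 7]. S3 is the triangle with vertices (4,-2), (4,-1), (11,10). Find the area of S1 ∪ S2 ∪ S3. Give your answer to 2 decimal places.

By inclusion–exclusion:
Individual areas: |S1| = 112, |S2| = 14, |S3| = 3.5.
|S1∩S2|: x∈[3,5], y∈[2,7] → 2·5 = 10.
|S1∩S3| = 1.697.
|S2∩S3| = 0.1039.
|S1∩S2∩S3| = 0.
|S1 ∪ S2 ∪ S3| = 129.5 − 11.8009 + 0 = 117.70.

117.70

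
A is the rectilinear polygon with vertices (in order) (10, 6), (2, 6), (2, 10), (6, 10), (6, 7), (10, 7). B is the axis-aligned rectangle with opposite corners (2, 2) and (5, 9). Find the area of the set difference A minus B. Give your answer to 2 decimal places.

|A| = 20, |A∩B| = 9.
|A ∖ B| = |A| − |A∩B| = 20 − 9 = 11.00.

11.00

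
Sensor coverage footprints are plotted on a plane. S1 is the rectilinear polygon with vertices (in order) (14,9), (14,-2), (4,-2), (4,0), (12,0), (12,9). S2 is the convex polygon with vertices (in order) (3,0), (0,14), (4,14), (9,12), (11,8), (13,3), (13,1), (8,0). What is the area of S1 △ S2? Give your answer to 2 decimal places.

159.80

|S1| = 38, |S2| = 128.5, |S1∩S2| = 3.35.
|S1 △ S2| = |S1| + |S2| − 2·|S1∩S2| = 38 + 128.5 − 6.7 = 159.80.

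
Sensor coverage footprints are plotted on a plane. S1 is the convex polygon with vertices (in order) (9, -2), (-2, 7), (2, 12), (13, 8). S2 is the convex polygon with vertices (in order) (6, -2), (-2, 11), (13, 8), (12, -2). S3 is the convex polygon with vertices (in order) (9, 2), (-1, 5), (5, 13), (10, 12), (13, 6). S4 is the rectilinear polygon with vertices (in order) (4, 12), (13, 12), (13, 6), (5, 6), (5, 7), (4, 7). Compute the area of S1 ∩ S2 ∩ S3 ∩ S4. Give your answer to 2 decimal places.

23.63

The intersection is the polygon with vertices (11.889,8.222), (12.556,6.889), (12.2,6), (5,6), (5,7), (4,7), (4,9.8).
By the shoelace formula its area is 23.63.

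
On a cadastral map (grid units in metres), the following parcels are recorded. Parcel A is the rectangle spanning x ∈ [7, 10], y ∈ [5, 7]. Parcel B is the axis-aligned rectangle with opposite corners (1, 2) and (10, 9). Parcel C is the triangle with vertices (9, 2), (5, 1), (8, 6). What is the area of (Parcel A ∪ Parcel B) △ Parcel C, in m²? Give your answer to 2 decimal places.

57.90

|Parcel A ∪ Parcel B| = 63.
|(Parcel A ∪ Parcel B) ∩ Parcel C| = 6.8.
|(Parcel A ∪ Parcel B) △ Parcel C| = 63 + 8.5 − 13.6 = 57.90.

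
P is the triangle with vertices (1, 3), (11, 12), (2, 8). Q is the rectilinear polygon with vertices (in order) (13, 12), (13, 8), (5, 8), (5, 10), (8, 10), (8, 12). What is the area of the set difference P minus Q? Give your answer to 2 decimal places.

13.89

|P| = 20.5, |P∩Q| = 6.6111.
|P ∖ Q| = |P| − |P∩Q| = 20.5 − 6.6111 = 13.89.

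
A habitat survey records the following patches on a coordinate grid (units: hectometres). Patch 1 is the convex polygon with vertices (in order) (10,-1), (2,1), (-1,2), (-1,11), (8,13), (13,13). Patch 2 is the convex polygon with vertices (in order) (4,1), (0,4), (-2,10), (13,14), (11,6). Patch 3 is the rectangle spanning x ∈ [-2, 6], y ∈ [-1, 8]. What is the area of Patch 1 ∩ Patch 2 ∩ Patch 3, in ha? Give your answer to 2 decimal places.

The intersection is the polygon with vertices (4,1), (0,4), (-1,7), (-1,8), (6,8), (6,2.429).
By the shoelace formula its area is 37.07.

37.07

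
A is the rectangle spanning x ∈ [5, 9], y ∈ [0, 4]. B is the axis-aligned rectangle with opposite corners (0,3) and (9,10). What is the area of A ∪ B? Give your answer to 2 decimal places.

75.00

By inclusion–exclusion:
Individual areas: |A| = 16, |B| = 63.
|A∩B|: x∈[5,9], y∈[3,4] → 4·1 = 4.
|A ∪ B| = 79 − 4 = 75.00.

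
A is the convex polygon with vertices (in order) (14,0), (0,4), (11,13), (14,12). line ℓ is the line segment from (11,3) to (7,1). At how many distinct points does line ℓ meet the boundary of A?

The segment meets the boundary at (8.273,1.636).

1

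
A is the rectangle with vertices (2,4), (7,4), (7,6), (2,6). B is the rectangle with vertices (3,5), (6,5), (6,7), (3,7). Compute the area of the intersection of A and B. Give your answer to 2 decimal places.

|A∩B|: x∈[3,6], y∈[5,6] → 3·1 = 3.

3.00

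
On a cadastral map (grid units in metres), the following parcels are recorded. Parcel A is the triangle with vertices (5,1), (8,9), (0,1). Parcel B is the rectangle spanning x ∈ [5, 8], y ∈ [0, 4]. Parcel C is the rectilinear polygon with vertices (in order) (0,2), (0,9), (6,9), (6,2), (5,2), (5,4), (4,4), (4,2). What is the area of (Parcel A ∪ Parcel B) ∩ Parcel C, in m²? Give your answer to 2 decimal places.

10.50

The region (Parcel A ∪ Parcel B) ∩ Parcel C is the polygon with vertices (6,7), (6,2), (5,2), (5,4), (4,4), (4,2), (1,2).
By the shoelace formula its area is 10.50.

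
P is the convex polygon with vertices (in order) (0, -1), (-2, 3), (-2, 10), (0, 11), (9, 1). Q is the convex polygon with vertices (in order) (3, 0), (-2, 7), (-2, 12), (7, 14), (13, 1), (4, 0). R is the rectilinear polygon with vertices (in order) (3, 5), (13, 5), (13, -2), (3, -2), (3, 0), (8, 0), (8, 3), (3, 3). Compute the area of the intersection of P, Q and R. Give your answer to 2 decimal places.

7.27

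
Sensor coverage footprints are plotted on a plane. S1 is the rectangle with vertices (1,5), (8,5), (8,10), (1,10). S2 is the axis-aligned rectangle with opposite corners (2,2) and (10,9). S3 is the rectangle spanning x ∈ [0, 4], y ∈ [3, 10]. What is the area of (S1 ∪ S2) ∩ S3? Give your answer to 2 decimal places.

19.00

The region (S1 ∪ S2) ∩ S3 is the polygon with vertices (1,10), (4,10), (4,3), (2,3), (2,5), (1,5).
By the shoelace formula its area is 19.00.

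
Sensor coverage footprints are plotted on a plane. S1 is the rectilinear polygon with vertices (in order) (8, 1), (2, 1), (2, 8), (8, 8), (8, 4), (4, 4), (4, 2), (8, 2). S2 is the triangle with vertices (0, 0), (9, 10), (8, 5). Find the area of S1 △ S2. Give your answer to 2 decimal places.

|S1| = 34, |S2| = 17.5, |S1∩S2| = 12.4278.
|S1 △ S2| = |S1| + |S2| − 2·|S1∩S2| = 34 + 17.5 − 24.8556 = 26.64.

26.64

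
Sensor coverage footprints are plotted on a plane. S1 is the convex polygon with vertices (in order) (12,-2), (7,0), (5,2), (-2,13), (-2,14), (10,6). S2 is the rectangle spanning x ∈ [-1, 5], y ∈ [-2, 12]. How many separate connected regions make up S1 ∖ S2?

S1 ∖ S2 splits into 2 disjoint pieces (area 45.3333, area 2.7857).

2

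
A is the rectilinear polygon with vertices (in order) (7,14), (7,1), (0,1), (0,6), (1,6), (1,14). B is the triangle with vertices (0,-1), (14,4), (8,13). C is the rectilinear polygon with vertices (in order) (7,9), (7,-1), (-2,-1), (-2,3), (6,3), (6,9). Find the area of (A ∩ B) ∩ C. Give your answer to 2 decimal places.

The region (A ∩ B) ∩ C is the polygon with vertices (5.6,1), (1.143,1), (2.286,3), (6,3), (6,9), (7,9), (7,1.5).
By the shoelace formula its area is 16.22.

16.22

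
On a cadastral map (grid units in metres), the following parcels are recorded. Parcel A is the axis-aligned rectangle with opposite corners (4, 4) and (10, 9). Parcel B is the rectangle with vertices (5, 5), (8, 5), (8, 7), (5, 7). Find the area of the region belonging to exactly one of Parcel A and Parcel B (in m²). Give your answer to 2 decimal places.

24.00

|Parcel A∩Parcel B|: x∈[5,8], y∈[5,7] → 3·2 = 6.
|Parcel A △ Parcel B| = |Parcel A| + |Parcel B| − 2·|Parcel A∩Parcel B| = 30 + 6 − 12 = 24.00.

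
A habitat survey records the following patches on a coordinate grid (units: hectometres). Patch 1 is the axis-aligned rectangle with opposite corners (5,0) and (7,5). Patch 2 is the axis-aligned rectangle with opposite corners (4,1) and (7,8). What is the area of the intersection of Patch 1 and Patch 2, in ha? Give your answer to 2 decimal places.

8.00

|Patch 1∩Patch 2|: x∈[5,7], y∈[1,5] → 2·4 = 8.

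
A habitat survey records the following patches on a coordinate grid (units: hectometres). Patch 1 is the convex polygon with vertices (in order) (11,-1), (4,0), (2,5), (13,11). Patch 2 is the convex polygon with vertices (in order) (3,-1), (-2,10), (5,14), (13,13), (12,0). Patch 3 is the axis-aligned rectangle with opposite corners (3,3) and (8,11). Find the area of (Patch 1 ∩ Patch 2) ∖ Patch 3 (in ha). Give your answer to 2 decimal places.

|Patch 1 ∩ Patch 2| = 74.7522.
|(Patch 1 ∩ Patch 2) ∩ Patch 3| = 19.5455.
|(Patch 1 ∩ Patch 2) ∖ Patch 3| = 74.7522 − 19.5455 = 55.21.

55.21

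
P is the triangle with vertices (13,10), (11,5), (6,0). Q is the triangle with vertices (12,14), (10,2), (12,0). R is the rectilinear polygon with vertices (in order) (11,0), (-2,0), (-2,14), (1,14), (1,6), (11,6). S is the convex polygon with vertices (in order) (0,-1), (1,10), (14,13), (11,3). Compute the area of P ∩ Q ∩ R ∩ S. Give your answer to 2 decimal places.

0.57

The intersection is the polygon with vertices (10.667,6), (11,6), (11,5), (10.4,4.4).
By the shoelace formula its area is 0.57.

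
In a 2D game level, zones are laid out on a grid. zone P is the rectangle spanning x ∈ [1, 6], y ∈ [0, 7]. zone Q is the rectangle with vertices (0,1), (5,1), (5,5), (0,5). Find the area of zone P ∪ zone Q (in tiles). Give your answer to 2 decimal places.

By inclusion–exclusion:
Individual areas: |zone P| = 35, |zone Q| = 20.
|zone P∩zone Q|: x∈[1,5], y∈[1,5] → 4·4 = 16.
|zone P ∪ zone Q| = 55 − 16 = 39.00.

39.00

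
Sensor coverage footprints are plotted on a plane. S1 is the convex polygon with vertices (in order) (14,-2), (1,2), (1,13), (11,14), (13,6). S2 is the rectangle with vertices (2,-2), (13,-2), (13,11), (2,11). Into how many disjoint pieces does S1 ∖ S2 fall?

2

S1 ∖ S2 splits into 2 disjoint pieces (area 3.8462, area 35.2788).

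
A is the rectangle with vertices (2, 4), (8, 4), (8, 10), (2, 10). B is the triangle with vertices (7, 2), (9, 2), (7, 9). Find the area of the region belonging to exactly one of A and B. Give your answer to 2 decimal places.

|A| = 36, |B| = 7, |A∩B| = 3.25.
|A △ B| = |A| + |B| − 2·|A∩B| = 36 + 7 − 6.5 = 36.50.

36.50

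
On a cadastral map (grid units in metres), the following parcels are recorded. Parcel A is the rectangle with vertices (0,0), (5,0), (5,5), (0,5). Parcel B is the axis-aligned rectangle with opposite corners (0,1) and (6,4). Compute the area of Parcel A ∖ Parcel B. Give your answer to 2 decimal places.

10.00

|Parcel A∩Parcel B|: x∈[0,5], y∈[1,4] → 5·3 = 15.
|Parcel A| = 25.
|Parcel A ∖ Parcel B| = |Parcel A| − |Parcel A∩Parcel B| = 25 − 15 = 10.00.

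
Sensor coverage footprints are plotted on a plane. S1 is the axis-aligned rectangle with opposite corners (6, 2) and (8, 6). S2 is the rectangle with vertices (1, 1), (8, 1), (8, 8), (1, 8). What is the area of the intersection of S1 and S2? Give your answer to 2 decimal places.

|S1∩S2|: x∈[6,8], y∈[2,6] → 2·4 = 8.

8.00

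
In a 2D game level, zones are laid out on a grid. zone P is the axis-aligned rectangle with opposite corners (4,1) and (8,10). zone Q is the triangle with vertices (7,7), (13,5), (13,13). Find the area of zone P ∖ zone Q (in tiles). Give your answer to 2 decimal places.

|zone P| = 36, |zone P∩zone Q| = 0.6667.
|zone P ∖ zone Q| = |zone P| − |zone P∩zone Q| = 36 − 0.6667 = 35.33.

35.33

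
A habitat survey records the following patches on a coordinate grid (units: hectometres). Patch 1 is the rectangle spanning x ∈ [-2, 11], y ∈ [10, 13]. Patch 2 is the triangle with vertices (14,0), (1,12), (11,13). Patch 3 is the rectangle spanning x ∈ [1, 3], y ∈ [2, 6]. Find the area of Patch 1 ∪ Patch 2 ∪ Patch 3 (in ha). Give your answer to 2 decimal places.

By inclusion–exclusion:
Individual areas: |Patch 1| = 39, |Patch 2| = 66.5, |Patch 3| = 8.
|Patch 1∩Patch 2| = 22.8333.
|Patch 1∩Patch 3| = 0 (no overlap).
|Patch 2∩Patch 3| = 0.
|Patch 1∩Patch 2∩Patch 3| = 0.
|Patch 1 ∪ Patch 2 ∪ Patch 3| = 113.5 − 22.8333 + 0 = 90.67.

90.67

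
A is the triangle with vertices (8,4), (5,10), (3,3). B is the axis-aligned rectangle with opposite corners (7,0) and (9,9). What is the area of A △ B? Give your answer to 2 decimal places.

32.30

|A| = 16.5, |B| = 18, |A∩B| = 1.1.
|A △ B| = |A| + |B| − 2·|A∩B| = 16.5 + 18 − 2.2 = 32.30.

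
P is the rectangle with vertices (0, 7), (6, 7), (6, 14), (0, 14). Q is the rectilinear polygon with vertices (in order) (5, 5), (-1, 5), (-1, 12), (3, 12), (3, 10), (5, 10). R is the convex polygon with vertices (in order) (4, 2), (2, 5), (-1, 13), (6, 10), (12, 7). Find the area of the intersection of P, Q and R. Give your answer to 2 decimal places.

The intersection is the polygon with vertices (0,12), (1.333,12), (3,11.286), (3,10), (5,10), (5,7), (1.25,7), (0,10.333).
By the shoelace formula its area is 18.32.

18.32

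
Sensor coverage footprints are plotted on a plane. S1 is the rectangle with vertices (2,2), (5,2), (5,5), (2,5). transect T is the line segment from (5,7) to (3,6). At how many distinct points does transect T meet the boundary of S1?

0

The segment lies entirely outside S1 and never meets its boundary.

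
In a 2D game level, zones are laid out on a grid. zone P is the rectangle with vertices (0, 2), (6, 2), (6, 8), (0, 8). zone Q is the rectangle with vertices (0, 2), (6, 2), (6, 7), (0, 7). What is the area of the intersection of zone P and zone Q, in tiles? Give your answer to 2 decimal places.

|zone P∩zone Q|: x∈[0,6], y∈[2,7] → 6·5 = 30.

30.00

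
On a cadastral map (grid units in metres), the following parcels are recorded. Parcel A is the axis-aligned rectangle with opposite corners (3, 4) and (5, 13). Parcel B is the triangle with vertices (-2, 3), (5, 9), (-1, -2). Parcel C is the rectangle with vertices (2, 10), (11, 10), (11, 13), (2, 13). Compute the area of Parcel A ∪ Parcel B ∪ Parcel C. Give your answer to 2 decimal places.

By inclusion–exclusion:
Individual areas: |Parcel A| = 18, |Parcel B| = 20.5, |Parcel C| = 27.
|Parcel A∩Parcel B| = 1.9524.
|Parcel A∩Parcel C|: x∈[3,5], y∈[10,13] → 2·3 = 6.
|Parcel B∩Parcel C| = 0.
|Parcel A∩Parcel B∩Parcel C| = 0.
|Parcel A ∪ Parcel B ∪ Parcel C| = 65.5 − 7.9524 + 0 = 57.55.

57.55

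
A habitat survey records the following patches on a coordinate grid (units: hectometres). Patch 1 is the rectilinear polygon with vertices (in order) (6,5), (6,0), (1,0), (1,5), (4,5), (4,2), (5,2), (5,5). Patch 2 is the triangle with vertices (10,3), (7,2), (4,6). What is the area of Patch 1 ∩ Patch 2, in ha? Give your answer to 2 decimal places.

1.00

The intersection is the polygon with vertices (6,3.333), (5,4.667), (5,5), (6,5).
By the shoelace formula its area is 1.00.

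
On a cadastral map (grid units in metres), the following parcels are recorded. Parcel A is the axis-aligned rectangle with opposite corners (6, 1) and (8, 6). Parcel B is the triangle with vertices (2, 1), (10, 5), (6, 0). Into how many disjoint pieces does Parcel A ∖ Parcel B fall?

2

Parcel A ∖ Parcel B splits into 2 disjoint pieces (area 0.9, area 5).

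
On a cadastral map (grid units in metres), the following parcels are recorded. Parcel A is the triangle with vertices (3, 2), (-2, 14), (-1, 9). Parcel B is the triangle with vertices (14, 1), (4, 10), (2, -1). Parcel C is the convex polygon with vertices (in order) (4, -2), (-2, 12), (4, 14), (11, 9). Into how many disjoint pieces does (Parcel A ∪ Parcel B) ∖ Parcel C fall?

(Parcel A ∪ Parcel B) ∖ Parcel C splits into 4 disjoint pieces (area 0.4643, area 0.3567, area 24.8332, area 1.8307).

4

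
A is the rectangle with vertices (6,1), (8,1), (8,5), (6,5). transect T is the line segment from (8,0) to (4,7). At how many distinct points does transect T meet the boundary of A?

The segment meets the boundary at (6,3.5), (7.429,1).

2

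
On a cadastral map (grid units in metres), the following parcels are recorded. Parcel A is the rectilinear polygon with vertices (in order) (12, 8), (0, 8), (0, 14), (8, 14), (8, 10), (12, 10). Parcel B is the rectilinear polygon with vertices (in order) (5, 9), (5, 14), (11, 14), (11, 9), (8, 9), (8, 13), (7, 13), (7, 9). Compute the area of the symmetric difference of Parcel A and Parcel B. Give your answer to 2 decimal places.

|Parcel A| = 56, |Parcel B| = 26, |Parcel A∩Parcel B| = 14.
|Parcel A △ Parcel B| = |Parcel A| + |Parcel B| − 2·|Parcel A∩Parcel B| = 56 + 26 − 28 = 54.00.

54.00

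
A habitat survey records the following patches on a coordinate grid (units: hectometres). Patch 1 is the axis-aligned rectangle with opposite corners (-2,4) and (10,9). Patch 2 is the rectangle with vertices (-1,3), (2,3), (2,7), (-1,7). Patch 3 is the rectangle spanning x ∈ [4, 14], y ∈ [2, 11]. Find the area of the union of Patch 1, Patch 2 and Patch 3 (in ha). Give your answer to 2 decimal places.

123.00

By inclusion–exclusion:
Individual areas: |Patch 1| = 60, |Patch 2| = 12, |Patch 3| = 90.
|Patch 1∩Patch 2|: x∈[-1,2], y∈[4,7] → 3·3 = 9.
|Patch 1∩Patch 3|: x∈[4,10], y∈[4,9] → 6·5 = 30.
|Patch 2∩Patch 3| = 0 (no overlap).
|Patch 1∩Patch 2∩Patch 3| = 0.
|Patch 1 ∪ Patch 2 ∪ Patch 3| = 162 − 39 + 0 = 123.00.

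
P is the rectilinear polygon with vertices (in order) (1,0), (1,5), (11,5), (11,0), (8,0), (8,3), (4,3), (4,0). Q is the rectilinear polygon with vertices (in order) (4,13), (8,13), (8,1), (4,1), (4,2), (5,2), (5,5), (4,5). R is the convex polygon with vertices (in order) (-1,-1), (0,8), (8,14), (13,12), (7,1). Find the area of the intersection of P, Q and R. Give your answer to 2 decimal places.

6.00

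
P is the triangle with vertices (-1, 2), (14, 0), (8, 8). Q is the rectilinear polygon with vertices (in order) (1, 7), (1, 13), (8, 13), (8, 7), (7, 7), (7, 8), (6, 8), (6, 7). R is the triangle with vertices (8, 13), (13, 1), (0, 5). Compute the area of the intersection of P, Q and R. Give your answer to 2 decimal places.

The intersection is the polygon with vertices (8,7), (7,7), (7,7.333), (8,8).
By the shoelace formula its area is 0.67.

0.67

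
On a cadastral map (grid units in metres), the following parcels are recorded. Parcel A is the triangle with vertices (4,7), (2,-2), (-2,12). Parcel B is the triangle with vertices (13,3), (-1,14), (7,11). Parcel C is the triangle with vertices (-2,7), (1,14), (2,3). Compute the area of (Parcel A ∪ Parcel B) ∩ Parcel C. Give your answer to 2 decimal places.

13.34

|Parcel A ∪ Parcel B| = 55.
|(Parcel A ∪ Parcel B) ∩ Parcel C| = 13.34.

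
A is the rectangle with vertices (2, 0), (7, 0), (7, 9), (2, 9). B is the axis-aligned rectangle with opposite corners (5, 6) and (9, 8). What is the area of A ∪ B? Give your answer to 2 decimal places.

By inclusion–exclusion:
Individual areas: |A| = 45, |B| = 8.
|A∩B|: x∈[5,7], y∈[6,8] → 2·2 = 4.
|A ∪ B| = 53 − 4 = 49.00.

49.00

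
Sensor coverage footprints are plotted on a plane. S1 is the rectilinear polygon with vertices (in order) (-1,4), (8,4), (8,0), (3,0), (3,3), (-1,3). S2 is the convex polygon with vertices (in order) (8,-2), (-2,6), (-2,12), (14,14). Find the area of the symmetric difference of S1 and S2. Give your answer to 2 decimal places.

|S1| = 24, |S2| = 152, |S1∩S2| = 19.375.
|S1 △ S2| = |S1| + |S2| − 2·|S1∩S2| = 24 + 152 − 38.75 = 137.25.

137.25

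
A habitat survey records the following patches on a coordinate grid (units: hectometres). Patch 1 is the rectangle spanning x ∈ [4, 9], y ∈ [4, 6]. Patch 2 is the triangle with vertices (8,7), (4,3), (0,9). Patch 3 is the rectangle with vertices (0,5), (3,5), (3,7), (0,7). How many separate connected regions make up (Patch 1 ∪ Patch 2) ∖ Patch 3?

1

(Patch 1 ∪ Patch 2) ∖ Patch 3 is a single connected region.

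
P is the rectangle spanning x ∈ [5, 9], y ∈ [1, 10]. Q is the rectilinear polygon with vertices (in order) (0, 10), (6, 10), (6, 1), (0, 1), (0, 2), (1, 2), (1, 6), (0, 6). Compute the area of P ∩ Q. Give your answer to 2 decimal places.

The intersection is the polygon with vertices (6,10), (6,1), (5,1), (5,10).
By the shoelace formula its area is 9.00.

9.00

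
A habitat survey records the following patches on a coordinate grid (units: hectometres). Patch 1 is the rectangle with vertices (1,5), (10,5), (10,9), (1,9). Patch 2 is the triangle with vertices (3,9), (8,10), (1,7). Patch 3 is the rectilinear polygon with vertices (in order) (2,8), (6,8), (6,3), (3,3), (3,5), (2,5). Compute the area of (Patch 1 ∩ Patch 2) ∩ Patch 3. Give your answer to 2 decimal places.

0.38

The region (Patch 1 ∩ Patch 2) ∩ Patch 3 is the polygon with vertices (2,7.429), (2,8), (3.333,8).
By the shoelace formula its area is 0.38.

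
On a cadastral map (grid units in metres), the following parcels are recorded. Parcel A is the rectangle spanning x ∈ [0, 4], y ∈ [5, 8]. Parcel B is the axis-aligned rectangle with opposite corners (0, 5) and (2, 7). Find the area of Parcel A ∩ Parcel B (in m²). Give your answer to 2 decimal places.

4.00

|Parcel A∩Parcel B|: x∈[0,2], y∈[5,7] → 2·2 = 4.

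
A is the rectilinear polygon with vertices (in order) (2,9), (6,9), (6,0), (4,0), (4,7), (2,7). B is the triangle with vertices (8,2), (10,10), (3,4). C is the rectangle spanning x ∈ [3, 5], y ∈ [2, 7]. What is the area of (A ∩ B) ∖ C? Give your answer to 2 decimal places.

3.14

|A ∩ B| = 5.0286.
|(A ∩ B) ∩ C| = 1.8857.
|(A ∩ B) ∖ C| = 5.0286 − 1.8857 = 3.14.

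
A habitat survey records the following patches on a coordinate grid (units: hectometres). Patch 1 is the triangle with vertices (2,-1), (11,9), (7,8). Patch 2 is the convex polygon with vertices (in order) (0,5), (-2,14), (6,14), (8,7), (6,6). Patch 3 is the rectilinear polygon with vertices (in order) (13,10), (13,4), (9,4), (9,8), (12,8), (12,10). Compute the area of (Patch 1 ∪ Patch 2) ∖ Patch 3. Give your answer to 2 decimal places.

|Patch 1 ∪ Patch 2| = 81.4711.
|(Patch 1 ∪ Patch 2) ∩ Patch 3| = 0.6722.
|(Patch 1 ∪ Patch 2) ∖ Patch 3| = 81.4711 − 0.6722 = 80.80.

80.80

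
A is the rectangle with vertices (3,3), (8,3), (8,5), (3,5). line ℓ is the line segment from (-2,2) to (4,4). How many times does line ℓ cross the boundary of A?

1

The segment meets the boundary at (3,3.667).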